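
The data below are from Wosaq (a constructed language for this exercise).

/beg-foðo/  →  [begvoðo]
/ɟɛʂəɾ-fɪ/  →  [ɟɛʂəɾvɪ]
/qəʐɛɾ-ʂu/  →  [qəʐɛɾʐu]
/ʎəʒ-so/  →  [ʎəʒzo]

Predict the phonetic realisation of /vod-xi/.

The data show progressive voicing assimilation: /f/ → [v] after /g/; /f/ → [v] after /ɾ/; /ʂ/ → [ʐ] after /ɾ/; /s/ → [z] after /ʒ/. In each pair only voicing changes, matching the preceding consonant, while place and manner stay constant.
/x/ is a voiceless velar fricative. The preceding trigger /d/ is voiced, so /x/ must become voiced as well.
Changing only its voicing to voiced gives [ɣ] — the voiced velar fricative.

[vodɣi]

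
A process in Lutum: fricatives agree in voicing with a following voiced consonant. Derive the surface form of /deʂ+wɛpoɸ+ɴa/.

[deʐwɛpoβɴa]

/ʂ/ is a voiceless retroflex fricative. The following trigger /w/ is voiced, so /ʂ/ must become voiced as well.
Changing only its voicing to voiced gives [ʐ] — the voiced retroflex fricative.
The same rule applies at the second boundary: /ɸ/ → [β] next to /ɴ/.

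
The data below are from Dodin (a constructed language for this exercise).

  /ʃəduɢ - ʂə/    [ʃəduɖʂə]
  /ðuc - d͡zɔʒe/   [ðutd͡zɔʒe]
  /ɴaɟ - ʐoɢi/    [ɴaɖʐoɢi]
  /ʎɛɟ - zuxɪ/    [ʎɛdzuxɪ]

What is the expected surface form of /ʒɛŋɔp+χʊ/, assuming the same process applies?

[ʒɛŋɔqχʊ]

The data show regressive place assimilation: /ɢ/ → [ɖ] before /ʂ/; /c/ → [t] before /d͡z/; /ɟ/ → [ɖ] before /ʐ/; /ɟ/ → [d] before /z/. In each pair only place changes, matching the following consonant, while manner and voice stay constant.
/p/ is a voiceless bilabial stop. The following trigger /χ/ is uvular, so /p/ must become uvular as well.
A voiceless uvular stop is [q], so the surface segment is [q].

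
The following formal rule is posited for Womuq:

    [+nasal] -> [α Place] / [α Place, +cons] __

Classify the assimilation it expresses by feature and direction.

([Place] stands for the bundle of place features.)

The shared variable α links the value of the place features (abbreviated [Place]) on the target to the same value on the neighbouring segment, so place is the feature that assimilates.
The conditioning segment sits to the left of the focus bar, meaning the trigger precedes the segment that changes — progressive assimilation.

progressive place assimilation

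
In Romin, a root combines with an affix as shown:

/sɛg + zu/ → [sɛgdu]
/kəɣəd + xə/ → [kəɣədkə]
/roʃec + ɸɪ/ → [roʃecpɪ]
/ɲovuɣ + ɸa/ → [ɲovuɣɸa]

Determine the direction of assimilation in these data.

progressive

The segment that alternates is /z/, which surfaces as [d] when adjacent to /g/.
/z/ is a fricative while /g/ is a stop; the output [d] is a stop, matching the trigger — so the feature that spreads is manner.
The other alternating forms pattern the same way: /x/ → [k] after /d/ (fricative → stop, matching a stop); /ɸ/ → [p] after /c/ (fricative → stop, matching a stop) — only manner changes, and always toward the preceding segment.
Nothing changes in [ɲovuɣɸa]: there the adjacent consonants already agree in manner (/ɸ/ and /ɣ/ are both fricatives), so this form is consistent with the same rule.
The trigger is the preceding segment, so the direction is progressive (perseverative).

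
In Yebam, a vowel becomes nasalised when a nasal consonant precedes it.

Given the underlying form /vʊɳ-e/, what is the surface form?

The vowel /e/ is adjacent to the preceding nasal /ɳ/, so it acquires [+nasal] and surfaces as [ẽ].

[vʊɳẽ]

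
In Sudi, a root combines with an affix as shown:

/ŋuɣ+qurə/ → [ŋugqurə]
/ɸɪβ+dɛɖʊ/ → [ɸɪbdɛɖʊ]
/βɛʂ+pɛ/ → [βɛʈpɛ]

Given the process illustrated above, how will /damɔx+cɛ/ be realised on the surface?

[damɔkcɛ]

The data show regressive manner assimilation: /ɣ/ → [g] before /q/; /β/ → [b] before /d/; /ʂ/ → [ʈ] before /p/. In each pair only manner changes, matching the following consonant, while place and voice stay constant.
/x/ is a voiceless velar fricative. The following trigger /c/ is a stop, so /x/ must become a stop as well.
Changing only its manner to stop gives [k] — the voiceless velar stop.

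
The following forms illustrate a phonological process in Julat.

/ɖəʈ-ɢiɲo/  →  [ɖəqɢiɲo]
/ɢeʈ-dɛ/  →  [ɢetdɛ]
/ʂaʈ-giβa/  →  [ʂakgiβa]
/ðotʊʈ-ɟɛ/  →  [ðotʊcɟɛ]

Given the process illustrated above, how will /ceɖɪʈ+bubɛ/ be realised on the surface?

The data show regressive place assimilation: /ʈ/ → [q] before /ɢ/; /ʈ/ → [t] before /d/; /ʈ/ → [k] before /g/; /ʈ/ → [c] before /ɟ/. In each pair only place changes, matching the following consonant, while manner and voice stay constant.
/ʈ/ is a voiceless retroflex stop. The following trigger /b/ is bilabial, so /ʈ/ must become bilabial as well.
The voiceless bilabial stop is [p], so /ʈ/ → [p].

[ceɖɪpbubɛ]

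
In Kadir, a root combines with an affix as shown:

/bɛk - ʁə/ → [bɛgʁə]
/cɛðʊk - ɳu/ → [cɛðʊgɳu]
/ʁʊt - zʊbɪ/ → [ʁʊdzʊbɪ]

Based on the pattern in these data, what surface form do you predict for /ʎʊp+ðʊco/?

The data show regressive voicing assimilation: /k/ → [g] before /ʁ/; /k/ → [g] before /ɳ/; /t/ → [d] before /z/. In each pair only voicing changes, matching the following consonant, while place and manner stay constant.
The rule targets /p/ (voiceless bilabial stop), which sits before the trigger /ð/ (voiced).
The voiced bilabial stop is [b], so /p/ → [b].

[ʎʊbðʊco]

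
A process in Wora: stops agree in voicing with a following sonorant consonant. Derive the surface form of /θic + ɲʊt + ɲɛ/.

[θiɟɲʊdɲɛ]

The rule targets /c/ (voiceless palatal stop), which sits before the trigger /ɲ/ (voiced).
A voiced palatal stop is [ɟ], so the surface segment is [ɟ].
The same rule applies at the second boundary: /t/ → [d] next to /ɲ/.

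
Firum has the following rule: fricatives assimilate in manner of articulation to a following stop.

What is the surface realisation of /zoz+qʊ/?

/z/ is a voiced alveolar fricative. The following trigger /q/ is a stop, so /z/ must become a stop as well.
A voiced alveolar stop is [d], so the surface segment is [d].

[zodqʊ]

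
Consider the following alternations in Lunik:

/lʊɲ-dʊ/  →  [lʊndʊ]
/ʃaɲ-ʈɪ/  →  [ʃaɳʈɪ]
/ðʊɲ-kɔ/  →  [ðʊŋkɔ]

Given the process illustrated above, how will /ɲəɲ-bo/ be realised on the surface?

The data show regressive place assimilation: /ɲ/ → [n] before /d/; /ɲ/ → [ɳ] before /ʈ/; /ɲ/ → [ŋ] before /k/. In each pair only place changes, matching the following consonant, while manner and voice stay constant.
The rule targets /ɲ/ (voiced palatal nasal), which sits before the trigger /b/ (bilabial).
Changing only its place to bilabial gives [m] — the voiced bilabial nasal.

[ɲəmbo]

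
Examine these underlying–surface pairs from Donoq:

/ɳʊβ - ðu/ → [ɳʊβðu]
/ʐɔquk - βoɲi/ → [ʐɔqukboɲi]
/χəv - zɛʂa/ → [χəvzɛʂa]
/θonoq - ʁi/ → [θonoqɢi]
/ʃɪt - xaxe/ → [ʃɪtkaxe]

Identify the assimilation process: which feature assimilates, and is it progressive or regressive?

Underlying /β/ is realised as [b] next to /k/; /k/ itself does not change.
The change fricative → stop matches the manner of the preceding /k/, identifying this as manner assimilation.
Place and voice are unchanged, so the assimilation is partial, not total.
Checking the remaining alternations: /ʁ/ → [ɢ] after /q/ (fricative → stop, matching a stop); /x/ → [k] after /t/ (fricative → stop, matching a stop) — only manner changes, and always toward the preceding segment.
Nothing changes in [ɳʊβðu], [χəvzɛʂa]: there the adjacent consonants already agree in manner (/ð/ and /β/ are both fricatives; /z/ and /v/ are both fricatives), so these forms are consistent with the same rule.
The trigger is the preceding segment, so the direction is progressive (perseverative).

progressive manner assimilation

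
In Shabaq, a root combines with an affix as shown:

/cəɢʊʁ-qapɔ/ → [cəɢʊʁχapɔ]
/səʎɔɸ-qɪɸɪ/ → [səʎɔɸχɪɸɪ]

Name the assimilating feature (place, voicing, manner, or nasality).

manner

Underlying /q/ is realised as [χ] next to /ʁ/; /ʁ/ itself does not change.
/q/ is a stop while /ʁ/ is a fricative; the output [χ] is a fricative, matching the trigger — so the feature that spreads is manner.
The same holds elsewhere in the data: /q/ → [χ] after /ɸ/ (stop → fricative, matching a fricative) — only manner changes, and always toward the preceding segment.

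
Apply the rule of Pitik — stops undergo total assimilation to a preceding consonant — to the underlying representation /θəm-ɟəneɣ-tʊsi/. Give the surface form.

[θəmməneɣɣʊsi]

/ɟ/ is the segment targeted by the rule; it sits immediately after /m/, so it assimilates completely and surfaces as [m].
At the second juncture, /t/ likewise becomes [ɣ] adjacent to /ɣ/.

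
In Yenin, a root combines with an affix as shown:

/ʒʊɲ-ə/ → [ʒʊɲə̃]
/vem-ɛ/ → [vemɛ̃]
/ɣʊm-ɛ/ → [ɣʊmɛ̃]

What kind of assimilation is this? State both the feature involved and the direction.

The vowel /ə/ surfaces as nasalised [ə̃] next to the preceding nasal /ɲ/ — it has acquired the [+nasal] feature of its neighbour.
Likewise in the remaining data: /ɛ/ → [ɛ̃] after /m/ — each time a vowel is nasalised next to a preceding nasal.
Because the conditioning nasal is to the left of the vowel that changes, the process is progressive (perseverative).

progressive nasality assimilation (vowel nasalisation)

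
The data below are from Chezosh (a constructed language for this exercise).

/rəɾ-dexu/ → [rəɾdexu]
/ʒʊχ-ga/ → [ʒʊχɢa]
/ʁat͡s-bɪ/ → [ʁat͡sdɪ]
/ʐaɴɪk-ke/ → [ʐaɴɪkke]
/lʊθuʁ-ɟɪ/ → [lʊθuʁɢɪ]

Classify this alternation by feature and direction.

The segment that alternates is /g/, which surfaces as [ɢ] when adjacent to /χ/.
/g/ is velar while /χ/ is uvular; the output [ɢ] is uvular, matching the trigger — so the feature that spreads is place.
Manner and voice are unchanged, so the assimilation is partial, not total.
The other alternating forms pattern the same way: /b/ → [d] after /t͡s/ (bilabial → alveolar, matching alveolar); /ɟ/ → [ɢ] after /ʁ/ (palatal → uvular, matching uvular) — only place changes, and always toward the preceding segment.
No alternation appears in [rəɾdexu], [ʐaɴɪkke]: there the adjacent consonants already agree in place (/d/ and /ɾ/ are both alveolar; /k/ and /k/ are both velar), so these forms are consistent with the same rule.
Since the segment that changes follows the conditioning segment, the assimilation is progressive.

progressive place assimilation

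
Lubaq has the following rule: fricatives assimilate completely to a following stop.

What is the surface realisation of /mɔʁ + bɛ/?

/ʁ/ is the segment targeted by the rule; it sits immediately before /b/, so it assimilates completely and surfaces as [b].

[mɔbbɛ]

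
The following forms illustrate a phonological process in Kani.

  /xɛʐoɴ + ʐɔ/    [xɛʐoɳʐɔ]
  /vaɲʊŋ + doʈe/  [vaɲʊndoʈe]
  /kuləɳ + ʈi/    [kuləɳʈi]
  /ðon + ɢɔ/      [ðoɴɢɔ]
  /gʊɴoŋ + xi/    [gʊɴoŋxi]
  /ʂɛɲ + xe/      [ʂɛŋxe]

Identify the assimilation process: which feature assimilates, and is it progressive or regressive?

regressive place assimilation

Comparing underlying and surface forms, /ɴ/ → [ɳ] is the alternation; the neighbouring /ʐ/ is constant.
The change uvular → retroflex matches the place of the following /ʐ/, identifying this as place assimilation.
Manner and voice are unchanged, so the assimilation is partial, not total.
The same holds elsewhere in the data: /ŋ/ → [n] before /d/ (velar → alveolar, matching alveolar); /n/ → [ɴ] before /ɢ/ (alveolar → uvular, matching uvular); /ɲ/ → [ŋ] before /x/ (palatal → velar, matching velar) — only place changes, and always toward the following segment.
No alternation appears in [kuləɳʈi], [gʊɴoŋxi]: there the adjacent consonants already agree in place (/ɳ/ and /ʈ/ are both retroflex; /ŋ/ and /x/ are both velar), so these forms are consistent with the same rule.
The trigger is the following segment, so the direction is regressive (anticipatory).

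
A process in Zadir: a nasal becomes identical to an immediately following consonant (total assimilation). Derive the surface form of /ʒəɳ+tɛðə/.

[ʒəttɛðə]

/ɳ/ is the segment targeted by the rule; it sits immediately before /t/, so it assimilates completely and surfaces as [t].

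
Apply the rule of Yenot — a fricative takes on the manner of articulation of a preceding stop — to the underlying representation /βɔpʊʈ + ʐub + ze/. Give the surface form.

[βɔpʊʈɖubde]

/ʐ/ is a voiced retroflex fricative. The preceding trigger /ʈ/ is a stop, so /ʐ/ must become a stop as well.
Changing only its manner to stop gives [ɖ] — the voiced retroflex stop.
At the second juncture, /z/ likewise becomes [d] adjacent to /b/.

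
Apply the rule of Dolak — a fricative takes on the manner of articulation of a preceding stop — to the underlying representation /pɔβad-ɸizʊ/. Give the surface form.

/ɸ/ is a voiceless bilabial fricative. The preceding trigger /d/ is a stop, so /ɸ/ must become a stop as well.
Changing only its manner to stop gives [p] — the voiceless bilabial stop.

[pɔβadpizʊ]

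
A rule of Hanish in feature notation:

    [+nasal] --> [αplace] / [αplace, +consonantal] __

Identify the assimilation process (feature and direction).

progressive place assimilation

The rule copies the place features (abbreviated [place]) from the environment onto the target, so the assimilating feature is place.
Since the environment is written before the underscore, the trigger precedes the target; the direction is progressive.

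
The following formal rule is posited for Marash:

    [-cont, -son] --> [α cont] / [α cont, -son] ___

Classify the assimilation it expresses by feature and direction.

The rule copies [cont] (continuancy) from the environment onto the target stops; since [±cont] encodes the stop/fricative manner contrast, the assimilating dimension is manner.
The conditioning segment sits to the left of the focus bar, meaning the trigger precedes the segment that changes — progressive assimilation.

progressive manner assimilation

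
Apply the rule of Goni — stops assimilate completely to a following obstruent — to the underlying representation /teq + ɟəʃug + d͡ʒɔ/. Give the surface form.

[teɟɟəʃud͡ʒd͡ʒɔ]

/q/ is the segment targeted by the rule; it sits immediately before /ɟ/, so it assimilates completely and surfaces as [ɟ].
At the second juncture, /g/ likewise becomes [d͡ʒ] adjacent to /d͡ʒ/.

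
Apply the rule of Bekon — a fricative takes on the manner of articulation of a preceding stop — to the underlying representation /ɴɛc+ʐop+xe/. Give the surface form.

The rule targets /ʐ/ (voiced retroflex fricative), which sits after the trigger /c/ (stop).
The voiced retroflex stop is [ɖ], so /ʐ/ → [ɖ].
The same rule applies at the second boundary: /x/ → [k] next to /p/.

[ɴɛcɖopke]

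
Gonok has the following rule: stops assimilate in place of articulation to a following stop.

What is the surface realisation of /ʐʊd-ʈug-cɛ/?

[ʐʊɖʈuɟcɛ]

/d/ is a voiced alveolar stop. The following trigger /ʈ/ is retroflex, so /d/ must become retroflex as well.
The voiced retroflex stop is [ɖ], so /d/ → [ɖ].
The same rule applies at the second boundary: /g/ → [ɟ] next to /c/.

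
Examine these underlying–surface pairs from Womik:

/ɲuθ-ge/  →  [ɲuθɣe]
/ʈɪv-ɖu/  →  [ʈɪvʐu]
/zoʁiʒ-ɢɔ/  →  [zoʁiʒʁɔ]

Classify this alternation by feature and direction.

progressive manner assimilation

Comparing underlying and surface forms, /g/ → [ɣ] is the alternation; the neighbouring /θ/ is constant.
The change stop → fricative matches the manner of the preceding /θ/, identifying this as manner assimilation.
Place and voice are unchanged, so the assimilation is partial, not total.
Checking the remaining alternations: /ɖ/ → [ʐ] after /v/ (stop → fricative, matching a fricative); /ɢ/ → [ʁ] after /ʒ/ (stop → fricative, matching a fricative) — only manner changes, and always toward the preceding segment.
Since the segment that changes follows the conditioning segment, the assimilation is progressive.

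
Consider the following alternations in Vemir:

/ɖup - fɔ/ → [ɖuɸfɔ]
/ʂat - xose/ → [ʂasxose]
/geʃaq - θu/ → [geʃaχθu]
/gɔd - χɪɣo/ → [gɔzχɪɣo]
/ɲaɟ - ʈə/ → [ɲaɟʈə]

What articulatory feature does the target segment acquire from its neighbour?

Comparing underlying and surface forms, /p/ → [ɸ] is the alternation; the neighbouring /f/ is constant.
/p/ is a stop while /f/ is a fricative; the output [ɸ] is a fricative, matching the trigger — so the feature that spreads is manner.
The other alternating forms pattern the same way: /t/ → [s] before /x/ (stop → fricative, matching a fricative); /q/ → [χ] before /θ/ (stop → fricative, matching a fricative); /d/ → [z] before /χ/ (stop → fricative, matching a fricative) — only manner changes, and always toward the following segment.
No alternation appears in [ɲaɟʈə]: there the adjacent consonants already agree in manner (/ɟ/ and /ʈ/ are both stops), so this form is consistent with the same rule.

manner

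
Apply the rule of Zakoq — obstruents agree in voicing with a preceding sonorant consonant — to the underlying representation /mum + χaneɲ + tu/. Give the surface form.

/χ/ is a voiceless uvular fricative. The preceding trigger /m/ is voiced, so /χ/ must become voiced as well.
Changing only its voicing to voiced gives [ʁ] — the voiced uvular fricative.
The same rule applies at the second boundary: /t/ → [d] next to /ɲ/.

[mumʁaneɲdu]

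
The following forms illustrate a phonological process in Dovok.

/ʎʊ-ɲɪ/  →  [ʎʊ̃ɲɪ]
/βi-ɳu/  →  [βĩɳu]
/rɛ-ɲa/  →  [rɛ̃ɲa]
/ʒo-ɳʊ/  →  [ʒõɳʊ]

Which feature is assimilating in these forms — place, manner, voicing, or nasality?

nasality

The vowel /ʊ/ surfaces as nasalised [ʊ̃] next to the following nasal /ɲ/ — it has acquired the [+nasal] feature of its neighbour.
Likewise in the remaining data: /i/ → [ĩ] before /ɳ/; /ɛ/ → [ɛ̃] before /ɲ/; /o/ → [õ] before /ɳ/ — each time a vowel is nasalised next to a following nasal.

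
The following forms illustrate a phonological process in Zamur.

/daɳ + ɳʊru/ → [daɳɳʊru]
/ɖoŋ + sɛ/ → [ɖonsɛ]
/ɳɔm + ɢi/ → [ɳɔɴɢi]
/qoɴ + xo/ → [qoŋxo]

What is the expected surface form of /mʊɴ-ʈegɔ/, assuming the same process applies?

[mʊɳʈegɔ]

The data show regressive place assimilation: /ŋ/ → [n] before /s/; /m/ → [ɴ] before /ɢ/; /ɴ/ → [ŋ] before /x/. In each pair only place changes, matching the following consonant, while manner and voice stay constant.
Nothing changes in [daɳɳʊru]: there the adjacent consonants already agree in place (/ɳ/ and /ɳ/ are both retroflex), so this form is consistent with the same rule.
/ɴ/ is a voiced uvular nasal. The following trigger /ʈ/ is retroflex, so /ɴ/ must become retroflex as well.
The voiced retroflex nasal is [ɳ], so /ɴ/ → [ɳ].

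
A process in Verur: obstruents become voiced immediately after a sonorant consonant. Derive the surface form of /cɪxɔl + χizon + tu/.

[cɪxɔlʁizondu]

/χ/ is a voiceless uvular fricative. The preceding trigger /l/ is voiced, so /χ/ must become voiced as well.
A voiced uvular fricative is [ʁ], so the surface segment is [ʁ].
The same rule applies at the second boundary: /t/ → [d] next to /n/.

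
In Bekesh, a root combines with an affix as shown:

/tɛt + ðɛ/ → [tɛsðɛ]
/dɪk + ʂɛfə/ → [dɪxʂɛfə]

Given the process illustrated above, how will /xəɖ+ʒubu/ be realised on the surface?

[xəʐʒubu]

The data show regressive manner assimilation: /t/ → [s] before /ð/; /k/ → [x] before /ʂ/. In each pair only manner changes, matching the following consonant, while place and voice stay constant.
The rule targets /ɖ/ (voiced retroflex stop), which sits before the trigger /ʒ/ (fricative).
The voiced retroflex fricative is [ʐ], so /ɖ/ → [ʐ].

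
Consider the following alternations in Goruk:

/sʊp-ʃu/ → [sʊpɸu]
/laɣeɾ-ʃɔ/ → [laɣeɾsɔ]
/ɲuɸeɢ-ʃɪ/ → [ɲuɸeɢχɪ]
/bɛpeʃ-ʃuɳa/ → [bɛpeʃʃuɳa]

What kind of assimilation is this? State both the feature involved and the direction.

progressive place assimilation

Underlying /ʃ/ is realised as [ɸ] next to /p/; /p/ itself does not change.
The change postalveolar → bilabial matches the place of the preceding /p/, identifying this as place assimilation.
Manner and voice are unchanged, so the assimilation is partial, not total.
Checking the remaining alternations: /ʃ/ → [s] after /ɾ/ (postalveolar → alveolar, matching alveolar); /ʃ/ → [χ] after /ɢ/ (postalveolar → uvular, matching uvular) — only place changes, and always toward the preceding segment.
No alternation appears in [bɛpeʃʃuɳa]: there the adjacent consonants already agree in place (/ʃ/ and /ʃ/ are both postalveolar), so this form is consistent with the same rule.
The trigger is the preceding segment, so the direction is progressive (perseverative).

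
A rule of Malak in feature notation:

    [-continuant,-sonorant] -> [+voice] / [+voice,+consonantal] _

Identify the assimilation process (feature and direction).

progressive voicing assimilation

The structural change is [+voice], and the conditioning segment [+voice,+consonantal] (a voiced consonant) is itself voiced, so the target comes to share the voicing of its neighbour — voicing assimilation.
Since the environment is written before the underscore, the trigger precedes the target; the direction is progressive.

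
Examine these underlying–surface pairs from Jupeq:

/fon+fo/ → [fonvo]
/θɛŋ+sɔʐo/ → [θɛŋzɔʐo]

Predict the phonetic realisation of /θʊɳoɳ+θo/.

[θʊɳoɳðo]

The data show progressive voicing assimilation: /f/ → [v] after /n/; /s/ → [z] after /ŋ/. In each pair only voicing changes, matching the preceding consonant, while place and manner stay constant.
The rule targets /θ/ (voiceless dental fricative), which sits after the trigger /ɳ/ (voiced).
The voiced dental fricative is [ð], so /θ/ → [ð].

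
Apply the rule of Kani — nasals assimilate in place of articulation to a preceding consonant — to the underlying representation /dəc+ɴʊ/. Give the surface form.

/ɴ/ is a voiced uvular nasal. The preceding trigger /c/ is palatal, so /ɴ/ must become palatal as well.
Changing only its place to palatal gives [ɲ] — the voiced palatal nasal.

[dəcɲʊ]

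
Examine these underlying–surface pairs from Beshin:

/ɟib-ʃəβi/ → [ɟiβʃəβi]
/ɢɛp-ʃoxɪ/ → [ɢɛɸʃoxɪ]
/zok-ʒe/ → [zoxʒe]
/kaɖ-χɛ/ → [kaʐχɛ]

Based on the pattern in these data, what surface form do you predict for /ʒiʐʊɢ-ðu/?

[ʒiʐʊʁðu]

The data show regressive manner assimilation: /b/ → [β] before /ʃ/; /p/ → [ɸ] before /ʃ/; /k/ → [x] before /ʒ/; /ɖ/ → [ʐ] before /χ/. In each pair only manner changes, matching the following consonant, while place and voice stay constant.
The rule targets /ɢ/ (voiced uvular stop), which sits before the trigger /ð/ (fricative).
A voiced uvular fricative is [ʁ], so the surface segment is [ʁ].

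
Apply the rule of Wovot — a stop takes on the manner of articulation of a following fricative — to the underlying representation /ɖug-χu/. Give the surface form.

[ɖuɣχu]

/g/ is a voiced velar stop. The following trigger /χ/ is a fricative, so /g/ must become a fricative as well.
The voiced velar fricative is [ɣ], so /g/ → [ɣ].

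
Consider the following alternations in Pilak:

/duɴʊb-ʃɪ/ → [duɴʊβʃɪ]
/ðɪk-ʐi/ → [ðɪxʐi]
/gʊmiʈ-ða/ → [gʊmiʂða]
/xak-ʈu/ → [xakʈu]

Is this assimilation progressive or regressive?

regressive

The segment that alternates is /b/, which surfaces as [β] when adjacent to /ʃ/.
/b/ is a stop while /ʃ/ is a fricative; the output [β] is a fricative, matching the trigger — so the feature that spreads is manner.
The same holds elsewhere in the data: /k/ → [x] before /ʐ/ (stop → fricative, matching a fricative); /ʈ/ → [ʂ] before /ð/ (stop → fricative, matching a fricative) — only manner changes, and always toward the following segment.
Nothing changes in [xakʈu]: there the adjacent consonants already agree in manner (/k/ and /ʈ/ are both stops), so this form is consistent with the same rule.
Since the segment that changes precedes the conditioning segment, the assimilation is regressive.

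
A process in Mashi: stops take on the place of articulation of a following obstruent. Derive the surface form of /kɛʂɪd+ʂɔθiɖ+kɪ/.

The rule targets /d/ (voiced alveolar stop), which sits before the trigger /ʂ/ (retroflex).
The voiced retroflex stop is [ɖ], so /d/ → [ɖ].
The same rule applies at the second boundary: /ɖ/ → [g] next to /k/.

[kɛʂɪɖʂɔθigkɪ]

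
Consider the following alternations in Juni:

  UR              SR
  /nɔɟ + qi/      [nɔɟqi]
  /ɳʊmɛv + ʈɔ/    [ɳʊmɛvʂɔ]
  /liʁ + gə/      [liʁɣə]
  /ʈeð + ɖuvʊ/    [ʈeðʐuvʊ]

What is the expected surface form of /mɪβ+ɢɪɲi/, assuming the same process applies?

[mɪβʁɪɲi]

The data show progressive manner assimilation: /ʈ/ → [ʂ] after /v/; /g/ → [ɣ] after /ʁ/; /ɖ/ → [ʐ] after /ð/. In each pair only manner changes, matching the preceding consonant, while place and voice stay constant.
No alternation appears in [nɔɟqi]: there the adjacent consonants already agree in manner (/q/ and /ɟ/ are both stops), so this form is consistent with the same rule.
/ɢ/ is a voiced uvular stop. The preceding trigger /β/ is a fricative, so /ɢ/ must become a fricative as well.
Changing only its manner to fricative gives [ʁ] — the voiced uvular fricative.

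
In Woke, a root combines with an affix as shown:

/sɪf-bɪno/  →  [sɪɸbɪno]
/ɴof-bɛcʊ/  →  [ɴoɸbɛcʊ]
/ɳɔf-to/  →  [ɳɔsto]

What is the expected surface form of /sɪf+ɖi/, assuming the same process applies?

The data show regressive place assimilation: /f/ → [ɸ] before /b/; /f/ → [s] before /t/. In each pair only place changes, matching the following consonant, while manner and voice stay constant.
/f/ is a voiceless labiodental fricative. The following trigger /ɖ/ is retroflex, so /f/ must become retroflex as well.
A voiceless retroflex fricative is [ʂ], so the surface segment is [ʂ].

[sɪʂɖi]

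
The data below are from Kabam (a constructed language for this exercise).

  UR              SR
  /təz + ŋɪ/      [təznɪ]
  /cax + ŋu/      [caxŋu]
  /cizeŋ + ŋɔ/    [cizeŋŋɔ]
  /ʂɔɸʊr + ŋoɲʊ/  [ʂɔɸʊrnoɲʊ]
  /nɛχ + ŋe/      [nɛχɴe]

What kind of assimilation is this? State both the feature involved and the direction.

Comparing underlying and surface forms, /ŋ/ → [n] is the alternation; the neighbouring /z/ is constant.
The change velar → alveolar matches the place of the preceding /z/, identifying this as place assimilation.
Manner and voice are unchanged, so the assimilation is partial, not total.
The other alternating forms pattern the same way: /ŋ/ → [n] after /r/ (velar → alveolar, matching alveolar); /ŋ/ → [ɴ] after /χ/ (velar → uvular, matching uvular) — only place changes, and always toward the preceding segment.
No alternation appears in [caxŋu], [cizeŋŋɔ]: there the adjacent consonants already agree in place (/ŋ/ and /x/ are both velar; /ŋ/ and /ŋ/ are both velar), so these forms are consistent with the same rule.
Since the segment that changes follows the conditioning segment, the assimilation is progressive.

progressive place assimilation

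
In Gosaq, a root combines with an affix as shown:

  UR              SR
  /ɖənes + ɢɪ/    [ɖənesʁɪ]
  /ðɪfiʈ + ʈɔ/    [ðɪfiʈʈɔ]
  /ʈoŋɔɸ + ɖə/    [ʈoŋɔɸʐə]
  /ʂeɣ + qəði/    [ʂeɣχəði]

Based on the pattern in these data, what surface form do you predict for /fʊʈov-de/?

[fʊʈovze]

The data show progressive manner assimilation: /ɢ/ → [ʁ] after /s/; /ɖ/ → [ʐ] after /ɸ/; /q/ → [χ] after /ɣ/. In each pair only manner changes, matching the preceding consonant, while place and voice stay constant.
No alternation appears in [ðɪfiʈʈɔ]: there the adjacent consonants already agree in manner (/ʈ/ and /ʈ/ are both stops), so this form is consistent with the same rule.
The rule targets /d/ (voiced alveolar stop), which sits after the trigger /v/ (fricative).
Changing only its manner to fricative gives [z] — the voiced alveolar fricative.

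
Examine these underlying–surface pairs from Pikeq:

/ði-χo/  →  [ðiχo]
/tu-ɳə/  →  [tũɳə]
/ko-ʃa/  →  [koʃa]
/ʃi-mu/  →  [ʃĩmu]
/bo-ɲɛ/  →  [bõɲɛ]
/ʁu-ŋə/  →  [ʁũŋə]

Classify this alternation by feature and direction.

The vowel /u/ surfaces as nasalised [ũ] next to the following nasal /ɳ/ — it has acquired the [+nasal] feature of its neighbour.
Likewise in the remaining data: /i/ → [ĩ] before /m/; /o/ → [õ] before /ɲ/; /u/ → [ũ] before /ŋ/ — each time a vowel is nasalised next to a following nasal.
No change occurs in [ðiχo], [koʃa] because the vowel at the boundary is adjacent to an oral consonant, not a nasal (/i/ next to /χ/; /o/ next to /ʃ/).
Because the conditioning nasal is to the right of the vowel that changes, the process is regressive (anticipatory).

regressive nasality assimilation (vowel nasalisation)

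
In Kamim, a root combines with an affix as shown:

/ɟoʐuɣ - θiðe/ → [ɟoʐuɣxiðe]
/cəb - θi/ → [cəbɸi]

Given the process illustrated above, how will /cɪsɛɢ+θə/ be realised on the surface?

[cɪsɛɢχə]

The data show progressive place assimilation: /θ/ → [x] after /ɣ/; /θ/ → [ɸ] after /b/. In each pair only place changes, matching the preceding consonant, while manner and voice stay constant.
The rule targets /θ/ (voiceless dental fricative), which sits after the trigger /ɢ/ (uvular).
A voiceless uvular fricative is [χ], so the surface segment is [χ].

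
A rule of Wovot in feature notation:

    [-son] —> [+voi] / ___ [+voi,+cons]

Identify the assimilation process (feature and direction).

The structural change is [+voi], and the conditioning segment [+voi,+cons] (a voiced consonant) is itself voiced, so the target comes to share the voicing of its neighbour — voicing assimilation.
The conditioning segment sits to the right of the focus bar, meaning the trigger follows the segment that changes — regressive assimilation.

regressive voicing assimilation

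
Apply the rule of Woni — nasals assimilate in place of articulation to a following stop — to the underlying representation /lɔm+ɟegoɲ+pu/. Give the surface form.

[lɔɲɟegompu]

/m/ is a voiced bilabial nasal. The following trigger /ɟ/ is palatal, so /m/ must become palatal as well.
A voiced palatal nasal is [ɲ], so the surface segment is [ɲ].
The same rule applies at the second boundary: /ɲ/ → [m] next to /p/.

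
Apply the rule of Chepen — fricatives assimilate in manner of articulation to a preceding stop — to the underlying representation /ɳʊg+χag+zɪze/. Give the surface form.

/χ/ is a voiceless uvular fricative. The preceding trigger /g/ is a stop, so /χ/ must become a stop as well.
The voiceless uvular stop is [q], so /χ/ → [q].
At the second juncture, /z/ likewise becomes [d] adjacent to /g/.

[ɳʊgqagdɪze]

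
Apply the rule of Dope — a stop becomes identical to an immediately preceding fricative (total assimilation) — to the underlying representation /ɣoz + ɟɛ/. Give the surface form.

/ɟ/ is the segment targeted by the rule; it sits immediately after /z/, so it assimilates completely and surfaces as [z].

[ɣozzɛ]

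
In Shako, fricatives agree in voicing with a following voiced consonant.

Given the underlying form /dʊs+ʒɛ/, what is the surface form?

[dʊzʒɛ]

/s/ is a voiceless alveolar fricative. The following trigger /ʒ/ is voiced, so /s/ must become voiced as well.
A voiced alveolar fricative is [z], so the surface segment is [z].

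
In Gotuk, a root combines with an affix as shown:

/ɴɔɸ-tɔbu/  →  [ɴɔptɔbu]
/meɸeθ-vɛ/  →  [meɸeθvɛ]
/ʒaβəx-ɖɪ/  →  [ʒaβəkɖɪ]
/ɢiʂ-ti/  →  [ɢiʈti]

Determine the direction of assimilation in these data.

Underlying /ɸ/ is realised as [p] next to /t/; /t/ itself does not change.
/ɸ/ is a fricative while /t/ is a stop; the output [p] is a stop, matching the trigger — so the feature that spreads is manner.
The same holds elsewhere in the data: /x/ → [k] before /ɖ/ (fricative → stop, matching a stop); /ʂ/ → [ʈ] before /t/ (fricative → stop, matching a stop) — only manner changes, and always toward the following segment.
Nothing changes in [meɸeθvɛ]: there the adjacent consonants already agree in manner (/θ/ and /v/ are both fricatives), so this form is consistent with the same rule.
The trigger is the following segment, so the direction is regressive (anticipatory).

regressive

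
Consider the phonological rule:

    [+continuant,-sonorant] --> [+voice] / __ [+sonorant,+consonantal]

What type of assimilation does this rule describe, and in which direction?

The structural change is [+voice], and the conditioning segment [+sonorant,+consonantal] (a sonorant consonant) is itself voiced, so the target comes to share the voicing of its neighbour — voicing assimilation.
Since the environment is written after the underscore, the trigger follows the target; the direction is regressive.

regressive voicing assimilation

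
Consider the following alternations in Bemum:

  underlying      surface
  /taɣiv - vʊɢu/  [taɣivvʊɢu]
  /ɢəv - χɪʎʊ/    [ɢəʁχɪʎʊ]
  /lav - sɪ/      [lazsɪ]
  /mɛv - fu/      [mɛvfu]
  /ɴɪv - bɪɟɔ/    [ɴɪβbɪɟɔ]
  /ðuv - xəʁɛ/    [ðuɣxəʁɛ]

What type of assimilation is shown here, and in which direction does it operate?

Comparing underlying and surface forms, /v/ → [ʁ] is the alternation; the neighbouring /χ/ is constant.
The change labiodental → uvular matches the place of the following /χ/, identifying this as place assimilation.
Manner and voice are unchanged, so the assimilation is partial, not total.
Checking the remaining alternations: /v/ → [z] before /s/ (labiodental → alveolar, matching alveolar); /v/ → [β] before /b/ (labiodental → bilabial, matching bilabial); /v/ → [ɣ] before /x/ (labiodental → velar, matching velar) — only place changes, and always toward the following segment.
No alternation appears in [taɣivvʊɢu], [mɛvfu]: there the adjacent consonants already agree in place (/v/ and /v/ are both labiodental; /v/ and /f/ are both labiodental), so these forms are consistent with the same rule.
The trigger is the following segment, so the direction is regressive (anticipatory).

regressive place assimilation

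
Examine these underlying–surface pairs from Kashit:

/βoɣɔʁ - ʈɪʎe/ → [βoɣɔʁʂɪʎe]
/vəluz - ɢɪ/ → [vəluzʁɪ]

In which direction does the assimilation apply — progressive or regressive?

progressive

Comparing underlying and surface forms, /ʈ/ → [ʂ] is the alternation; the neighbouring /ʁ/ is constant.
/ʈ/ is a stop while /ʁ/ is a fricative; the output [ʂ] is a fricative, matching the trigger — so the feature that spreads is manner.
The same holds elsewhere in the data: /ɢ/ → [ʁ] after /z/ (stop → fricative, matching a fricative) — only manner changes, and always toward the preceding segment.
Since the segment that changes follows the conditioning segment, the assimilation is progressive.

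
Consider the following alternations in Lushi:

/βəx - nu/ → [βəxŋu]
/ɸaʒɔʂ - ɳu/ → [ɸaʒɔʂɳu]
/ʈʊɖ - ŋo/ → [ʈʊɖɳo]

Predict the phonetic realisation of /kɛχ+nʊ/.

[kɛχɴʊ]

The data show progressive place assimilation: /n/ → [ŋ] after /x/; /ŋ/ → [ɳ] after /ɖ/. In each pair only place changes, matching the preceding consonant, while manner and voice stay constant.
Nothing changes in [ɸaʒɔʂɳu]: there the adjacent consonants already agree in place (/ɳ/ and /ʂ/ are both retroflex), so this form is consistent with the same rule.
/n/ is a voiced alveolar nasal. The preceding trigger /χ/ is uvular, so /n/ must become uvular as well.
The voiced uvular nasal is [ɴ], so /n/ → [ɴ].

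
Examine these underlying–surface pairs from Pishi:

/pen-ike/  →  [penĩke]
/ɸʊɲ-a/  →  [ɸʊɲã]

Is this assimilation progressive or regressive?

The vowel /i/ surfaces as nasalised [ĩ] next to the preceding nasal /n/ — it has acquired the [+nasal] feature of its neighbour.
Likewise in the remaining data: /a/ → [ã] after /ɲ/ — each time a vowel is nasalised next to a preceding nasal.
Because the conditioning nasal is to the left of the vowel that changes, the process is progressive (perseverative).

progressive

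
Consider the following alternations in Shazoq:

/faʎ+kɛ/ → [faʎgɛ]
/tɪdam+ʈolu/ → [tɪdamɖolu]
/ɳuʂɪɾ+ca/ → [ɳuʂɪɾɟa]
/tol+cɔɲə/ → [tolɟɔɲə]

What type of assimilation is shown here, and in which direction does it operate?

The segment that alternates is /k/, which surfaces as [g] when adjacent to /ʎ/.
/k/ is voiceless while /ʎ/ is voiced; the output [g] is voiced, matching the trigger — so the feature that spreads is voicing.
Place and manner are unchanged, so the assimilation is partial, not total.
Checking the remaining alternations: /ʈ/ → [ɖ] after /m/ (voiceless → voiced, matching voiced); /c/ → [ɟ] after /ɾ/ (voiceless → voiced, matching voiced); /c/ → [ɟ] after /l/ (voiceless → voiced, matching voiced) — only voicing changes, and always toward the preceding segment.
The trigger is the preceding segment, so the direction is progressive (perseverative).

progressive voicing assimilation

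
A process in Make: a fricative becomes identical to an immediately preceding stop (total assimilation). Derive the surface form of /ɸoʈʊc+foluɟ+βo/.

[ɸoʈʊccoluɟɟo]

/f/ is the segment targeted by the rule; it sits immediately after /c/, so it assimilates completely and surfaces as [c].
The same rule applies at the second boundary: /β/ → [ɟ] next to /ɟ/.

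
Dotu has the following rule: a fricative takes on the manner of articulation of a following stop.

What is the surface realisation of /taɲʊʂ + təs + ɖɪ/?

[taɲʊʈtətɖɪ]

/ʂ/ is a voiceless retroflex fricative. The following trigger /t/ is a stop, so /ʂ/ must become a stop as well.
A voiceless retroflex stop is [ʈ], so the surface segment is [ʈ].
The same rule applies at the second boundary: /s/ → [t] next to /ɖ/.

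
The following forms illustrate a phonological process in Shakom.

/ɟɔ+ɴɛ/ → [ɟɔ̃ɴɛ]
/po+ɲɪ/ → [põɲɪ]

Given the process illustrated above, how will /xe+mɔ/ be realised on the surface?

The data show regressive nasality assimilation (vowel nasalisation): /ɔ/ → [ɔ̃] before /ɴ/; /o/ → [õ] before /ɲ/ — a vowel is nasalised by an immediately following nasal consonant.
The vowel /e/ is adjacent to the following nasal /m/, so it acquires [+nasal] and surfaces as [ẽ].

[xẽmɔ]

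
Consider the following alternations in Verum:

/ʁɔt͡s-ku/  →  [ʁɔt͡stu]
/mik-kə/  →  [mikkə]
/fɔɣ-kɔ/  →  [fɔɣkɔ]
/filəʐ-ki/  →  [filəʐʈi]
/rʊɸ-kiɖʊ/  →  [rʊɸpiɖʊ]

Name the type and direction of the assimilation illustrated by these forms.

Comparing underlying and surface forms, /k/ → [t] is the alternation; the neighbouring /t͡s/ is constant.
The change velar → alveolar matches the place of the preceding /t͡s/, identifying this as place assimilation.
Manner and voice are unchanged, so the assimilation is partial, not total.
The other alternating forms pattern the same way: /k/ → [ʈ] after /ʐ/ (velar → retroflex, matching retroflex); /k/ → [p] after /ɸ/ (velar → bilabial, matching bilabial) — only place changes, and always toward the preceding segment.
Nothing changes in [mikkə], [fɔɣkɔ]: there the adjacent consonants already agree in place (/k/ and /k/ are both velar; /k/ and /ɣ/ are both velar), so these forms are consistent with the same rule.
Since the segment that changes follows the conditioning segment, the assimilation is progressive.

progressive place assimilation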